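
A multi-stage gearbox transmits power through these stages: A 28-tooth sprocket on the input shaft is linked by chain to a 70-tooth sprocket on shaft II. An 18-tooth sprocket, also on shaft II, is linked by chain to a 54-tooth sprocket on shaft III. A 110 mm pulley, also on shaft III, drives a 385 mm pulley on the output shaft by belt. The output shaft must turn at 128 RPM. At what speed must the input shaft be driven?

3360 RPM

Overall ratio R = 2.5 × 3 × 3.5 = 26.25.
Required input speed = output speed × R = 128 × 26.25 = 3360 RPM.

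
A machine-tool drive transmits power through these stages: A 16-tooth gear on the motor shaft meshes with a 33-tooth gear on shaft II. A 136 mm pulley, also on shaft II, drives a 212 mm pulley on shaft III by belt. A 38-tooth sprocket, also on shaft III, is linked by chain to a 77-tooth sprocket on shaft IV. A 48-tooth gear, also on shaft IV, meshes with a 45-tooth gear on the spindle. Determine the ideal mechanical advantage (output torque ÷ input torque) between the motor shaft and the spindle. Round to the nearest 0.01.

6.11

Each stage contributes driven/driver: gear mesh 33/16 = 2.0625, belt 212/136 = 1.5588, chain 77/38 = 2.0263, gear mesh 45/48 = 0.9375.
Overall: 2.0625 × 1.5588 × 2.0263 × 0.9375 = 6.1076.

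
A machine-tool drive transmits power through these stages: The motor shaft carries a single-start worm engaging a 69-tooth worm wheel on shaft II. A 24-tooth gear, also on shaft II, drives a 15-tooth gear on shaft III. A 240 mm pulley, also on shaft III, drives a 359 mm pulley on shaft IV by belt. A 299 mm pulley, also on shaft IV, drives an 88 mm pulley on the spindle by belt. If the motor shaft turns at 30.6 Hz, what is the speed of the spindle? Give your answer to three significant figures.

1.61 Hz

worm 69/1 = 69 → 30.6/69 = 0.44348 Hz
gear mesh 15/24 = 0.625 → 0.44348/0.625 = 0.70957 Hz
belt 359/240 = 1.4958 → 0.70957/1.4958 = 0.47436 Hz
belt 88/299 = 0.29431 → 0.47436/0.29431 = 1.6117 Hz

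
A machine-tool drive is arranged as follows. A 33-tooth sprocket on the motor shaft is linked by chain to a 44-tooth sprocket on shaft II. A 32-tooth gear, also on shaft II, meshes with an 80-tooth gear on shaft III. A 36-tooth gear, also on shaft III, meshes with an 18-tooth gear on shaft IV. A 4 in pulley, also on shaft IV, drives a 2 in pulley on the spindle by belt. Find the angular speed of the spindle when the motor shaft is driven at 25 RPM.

30 RPM

Chain: ratio = 44/33 = 1.3333, so shaft II turns at 25 / 1.3333 = 18.75 RPM.
Gear mesh: ratio = 80/32 = 2.5, so shaft III turns at 18.75 / 2.5 = 7.5 RPM.
Gear mesh: ratio = 18/36 = 0.5, so shaft IV turns at 7.5 / 0.5 = 15 RPM.
Belt: ratio = 2/4 = 0.5, so the spindle turns at 15 / 0.5 = 30 RPM.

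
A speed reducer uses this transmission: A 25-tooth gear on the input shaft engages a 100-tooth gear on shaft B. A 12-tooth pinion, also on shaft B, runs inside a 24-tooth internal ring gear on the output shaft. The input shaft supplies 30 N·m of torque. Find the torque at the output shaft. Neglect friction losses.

After the gear mesh (100/25): 30 × 4 = 120 N·m
After the internal gear (24/12): 120 × 2 = 240 N·m

240 N·m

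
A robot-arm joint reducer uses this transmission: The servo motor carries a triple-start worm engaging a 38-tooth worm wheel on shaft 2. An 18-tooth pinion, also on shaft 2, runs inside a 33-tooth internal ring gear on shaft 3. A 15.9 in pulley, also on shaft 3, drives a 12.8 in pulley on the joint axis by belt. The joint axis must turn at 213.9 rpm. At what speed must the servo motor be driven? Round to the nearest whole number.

3999 rpm

Overall ratio R = 12.667 × 1.8333 × 0.80503 = 18.695.
Required input speed = output speed × R = 213.9 × 18.695 = 3998.8 rpm.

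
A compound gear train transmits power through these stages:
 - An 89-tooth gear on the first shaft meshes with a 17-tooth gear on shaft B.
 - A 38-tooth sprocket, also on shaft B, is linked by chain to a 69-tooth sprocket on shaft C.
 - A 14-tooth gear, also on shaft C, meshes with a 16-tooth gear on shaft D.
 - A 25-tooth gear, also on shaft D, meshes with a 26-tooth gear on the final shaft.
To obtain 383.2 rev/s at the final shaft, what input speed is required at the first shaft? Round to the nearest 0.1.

Overall ratio R = 0.19101 × 1.8158 × 1.1429 × 1.04 = 0.41224.
Required input speed = output speed × R = 383.2 × 0.41224 = 157.97 rev/s.

158.0 rev/s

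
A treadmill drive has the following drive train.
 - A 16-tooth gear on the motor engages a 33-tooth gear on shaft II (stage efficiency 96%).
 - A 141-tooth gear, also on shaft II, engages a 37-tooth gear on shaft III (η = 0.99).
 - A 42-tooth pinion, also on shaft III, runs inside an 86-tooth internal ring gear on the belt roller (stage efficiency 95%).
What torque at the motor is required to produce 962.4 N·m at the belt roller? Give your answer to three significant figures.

Overall ratio R = 2.0625 × 0.26241 × 2.0476 = 1.1082; overall efficiency η = 0.96 × 0.99 × 0.95 = 0.9029.
Input torque = output torque / (R × η) = 962.4 / (1.1082 × 0.9029) = 961.83 N·m.

962 N·m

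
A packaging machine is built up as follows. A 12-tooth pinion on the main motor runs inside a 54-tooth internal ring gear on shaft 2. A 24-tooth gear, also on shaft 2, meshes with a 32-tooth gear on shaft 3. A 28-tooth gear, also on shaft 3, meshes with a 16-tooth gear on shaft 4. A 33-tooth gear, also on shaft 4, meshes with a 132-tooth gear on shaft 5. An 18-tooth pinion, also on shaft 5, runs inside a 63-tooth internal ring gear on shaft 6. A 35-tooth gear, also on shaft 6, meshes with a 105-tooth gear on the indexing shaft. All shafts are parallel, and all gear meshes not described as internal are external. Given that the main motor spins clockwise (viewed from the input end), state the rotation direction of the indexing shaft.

the main motor → shaft 2: internal mesh, same direction → CW.
shaft 2 → shaft 3: external mesh, 1 reversal → CCW.
shaft 3 → shaft 4: external mesh, 1 reversal → CW.
shaft 4 → shaft 5: external mesh, 1 reversal → CCW.
shaft 5 → shaft 6: internal mesh, same direction → CCW.
shaft 6 → the indexing shaft: external mesh, 1 reversal → CW.
4 reversals in total — an even number — so the indexing shaft turns the same way as the main motor.

clockwise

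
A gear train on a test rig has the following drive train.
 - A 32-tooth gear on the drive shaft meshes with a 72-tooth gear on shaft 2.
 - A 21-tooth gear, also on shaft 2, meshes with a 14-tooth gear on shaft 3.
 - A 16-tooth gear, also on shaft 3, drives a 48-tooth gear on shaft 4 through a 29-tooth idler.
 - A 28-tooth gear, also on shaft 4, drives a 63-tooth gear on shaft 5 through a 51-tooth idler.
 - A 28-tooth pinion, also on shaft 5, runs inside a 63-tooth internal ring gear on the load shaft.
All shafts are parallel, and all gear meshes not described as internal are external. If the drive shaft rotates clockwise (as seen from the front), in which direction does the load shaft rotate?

clockwise

the drive shaft → shaft 2: external mesh, 1 reversal → CCW.
shaft 2 → shaft 3: external mesh, 1 reversal → CW.
shaft 3 → shaft 4: driver → idler → driven is 2 external meshes, 2 reversals → CW.
shaft 4 → shaft 5: driver → idler → driven is 2 external meshes, 2 reversals → CW.
shaft 5 → the load shaft: internal mesh, same direction → CW.
6 reversals in total — an even number — so the load shaft turns the same way as the drive shaft.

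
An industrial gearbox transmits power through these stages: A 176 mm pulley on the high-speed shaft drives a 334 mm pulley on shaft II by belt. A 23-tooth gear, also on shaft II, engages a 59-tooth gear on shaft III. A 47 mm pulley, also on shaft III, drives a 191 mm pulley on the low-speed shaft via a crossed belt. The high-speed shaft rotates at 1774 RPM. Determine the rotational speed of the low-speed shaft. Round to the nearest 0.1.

Belt: ratio = 334/176 = 1.8977, so shaft II turns at 1774 / 1.8977 = 934.8 RPM.
Gear mesh: ratio = 59/23 = 2.5652, so shaft III turns at 934.8 / 2.5652 = 364.41 RPM.
Belt: ratio = 191/47 = 4.0638, so the low-speed shaft turns at 364.41 / 4.0638 = 89.673 RPM.

89.7 RPM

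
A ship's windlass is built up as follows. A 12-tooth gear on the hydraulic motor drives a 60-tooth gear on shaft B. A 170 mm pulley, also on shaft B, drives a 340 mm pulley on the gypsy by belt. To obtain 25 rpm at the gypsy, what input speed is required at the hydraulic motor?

250 rpm

Overall ratio R = 5 × 2 = 10.
Required input speed = output speed × R = 25 × 10 = 250 rpm.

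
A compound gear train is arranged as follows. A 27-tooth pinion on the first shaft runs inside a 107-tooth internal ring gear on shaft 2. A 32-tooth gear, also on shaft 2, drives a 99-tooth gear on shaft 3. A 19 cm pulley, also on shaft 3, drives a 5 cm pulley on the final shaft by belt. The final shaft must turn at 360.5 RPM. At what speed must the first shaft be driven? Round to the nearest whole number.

Overall ratio R = 3.963 × 3.0938 × 0.26316 = 3.2264.
Required input speed = output speed × R = 360.5 × 3.2264 = 1163.1 RPM.

1163 RPM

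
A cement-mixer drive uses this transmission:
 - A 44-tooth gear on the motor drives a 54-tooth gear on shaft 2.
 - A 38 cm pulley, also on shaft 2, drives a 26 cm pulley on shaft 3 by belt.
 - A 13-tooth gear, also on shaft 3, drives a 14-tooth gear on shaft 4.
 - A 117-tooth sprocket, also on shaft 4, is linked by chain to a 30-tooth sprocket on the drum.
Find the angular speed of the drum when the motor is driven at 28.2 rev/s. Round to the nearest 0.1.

121.6 rev/s

the motor → shaft 2 (gear mesh, 54/44): 28.2 ÷ 1.2273 = 22.978 rev/s
shaft 2 → shaft 3 (belt, 26/38): 22.978 ÷ 0.68421 = 33.583 rev/s
shaft 3 → shaft 4 (gear mesh, 14/13): 33.583 ÷ 1.0769 = 31.184 rev/s
shaft 4 → the drum (chain, 30/117): 31.184 ÷ 0.25641 = 121.62 rev/s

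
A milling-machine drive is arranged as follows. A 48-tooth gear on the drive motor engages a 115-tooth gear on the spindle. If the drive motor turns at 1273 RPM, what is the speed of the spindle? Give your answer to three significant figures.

Gear mesh: ratio = 115/48 = 2.3958, so the spindle turns at 1273 / 2.3958 = 531.34 RPM.

531 RPM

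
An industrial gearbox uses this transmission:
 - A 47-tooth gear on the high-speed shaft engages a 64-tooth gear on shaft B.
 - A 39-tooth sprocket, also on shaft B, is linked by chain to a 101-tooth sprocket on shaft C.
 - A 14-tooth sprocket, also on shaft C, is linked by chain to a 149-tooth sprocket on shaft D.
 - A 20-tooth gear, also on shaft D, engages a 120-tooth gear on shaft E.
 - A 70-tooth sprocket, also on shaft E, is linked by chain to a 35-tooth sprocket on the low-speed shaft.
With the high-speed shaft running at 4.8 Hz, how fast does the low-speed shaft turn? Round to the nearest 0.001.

0.043 Hz

the high-speed shaft → shaft B (gear mesh, 64/47): 4.8 ÷ 1.3617 = 3.525 Hz
shaft B → shaft C (chain, 101/39): 3.525 ÷ 2.5897 = 1.3611 Hz
shaft C → shaft D (chain, 149/14): 1.3611 ÷ 10.643 = 0.12789 Hz
shaft D → shaft E (gear mesh, 120/20): 0.12789 ÷ 6 = 0.021315 Hz
shaft E → the low-speed shaft (chain, 35/70): 0.021315 ÷ 0.5 = 0.042631 Hz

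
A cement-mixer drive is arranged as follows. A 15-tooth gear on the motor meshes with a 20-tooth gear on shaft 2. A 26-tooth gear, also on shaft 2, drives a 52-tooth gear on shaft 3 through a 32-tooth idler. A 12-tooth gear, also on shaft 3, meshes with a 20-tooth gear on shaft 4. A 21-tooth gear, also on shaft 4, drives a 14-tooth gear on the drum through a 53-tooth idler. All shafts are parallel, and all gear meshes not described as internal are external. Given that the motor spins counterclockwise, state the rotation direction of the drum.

counterclockwise

the motor → shaft 2: external mesh, 1 reversal → CW.
shaft 2 → shaft 3: driver → idler → driven is 2 external meshes, 2 reversals → CW.
shaft 3 → shaft 4: external mesh, 1 reversal → CCW.
shaft 4 → the drum: driver → idler → driven is 2 external meshes, 2 reversals → CCW.
6 reversals in total — an even number — so the drum turns the same way as the motor.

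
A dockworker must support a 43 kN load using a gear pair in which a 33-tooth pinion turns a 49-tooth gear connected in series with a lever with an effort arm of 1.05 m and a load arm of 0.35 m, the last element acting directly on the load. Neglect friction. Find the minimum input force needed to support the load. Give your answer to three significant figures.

9.65 kN

Gear pair MA = 49/33 = 1.4848.
Lever MA = effort arm / load arm = 1.05/0.35 = 3.
Combined ideal MA = 1.4848 × 3 = 4.4545.
Effort = load / MA = 43 / 4.4545 = 9.6531 kN.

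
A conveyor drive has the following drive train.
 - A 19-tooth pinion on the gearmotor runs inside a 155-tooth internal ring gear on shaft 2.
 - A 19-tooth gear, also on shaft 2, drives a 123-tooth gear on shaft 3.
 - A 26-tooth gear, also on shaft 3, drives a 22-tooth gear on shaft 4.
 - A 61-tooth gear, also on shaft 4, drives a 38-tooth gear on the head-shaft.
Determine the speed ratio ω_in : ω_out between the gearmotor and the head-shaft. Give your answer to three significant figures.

Each stage contributes driven/driver: internal gear 155/19 = 8.1579, gear mesh 123/19 = 6.4737, gear mesh 22/26 = 0.84615, gear mesh 38/61 = 0.62295.
Overall: 8.1579 × 6.4737 × 0.84615 × 0.62295 = 27.838.

27.8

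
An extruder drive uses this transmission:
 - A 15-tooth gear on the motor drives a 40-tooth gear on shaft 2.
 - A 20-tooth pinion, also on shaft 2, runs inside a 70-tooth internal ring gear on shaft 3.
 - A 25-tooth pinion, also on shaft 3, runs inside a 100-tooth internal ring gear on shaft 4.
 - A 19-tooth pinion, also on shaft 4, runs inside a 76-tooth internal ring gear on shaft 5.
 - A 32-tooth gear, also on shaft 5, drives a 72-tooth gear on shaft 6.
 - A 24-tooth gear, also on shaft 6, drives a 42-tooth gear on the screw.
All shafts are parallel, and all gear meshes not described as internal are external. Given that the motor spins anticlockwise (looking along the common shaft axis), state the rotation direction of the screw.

clockwise

the motor → shaft 2: external mesh, 1 reversal → CW.
shaft 2 → shaft 3: internal mesh, same direction → CW.
shaft 3 → shaft 4: internal mesh, same direction → CW.
shaft 4 → shaft 5: internal mesh, same direction → CW.
shaft 5 → shaft 6: external mesh, 1 reversal → CCW.
shaft 6 → the screw: external mesh, 1 reversal → CW.
3 reversals in total — an odd number — so the screw turns opposite to the motor.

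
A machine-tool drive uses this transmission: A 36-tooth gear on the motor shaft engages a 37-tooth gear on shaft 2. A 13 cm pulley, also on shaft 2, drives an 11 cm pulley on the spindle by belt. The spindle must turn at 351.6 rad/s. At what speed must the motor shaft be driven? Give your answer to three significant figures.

306 rad/s

Overall ratio R = 1.0278 × 0.84615 = 0.86966.
Required input speed = output speed × R = 351.6 × 0.86966 = 305.77 rad/s.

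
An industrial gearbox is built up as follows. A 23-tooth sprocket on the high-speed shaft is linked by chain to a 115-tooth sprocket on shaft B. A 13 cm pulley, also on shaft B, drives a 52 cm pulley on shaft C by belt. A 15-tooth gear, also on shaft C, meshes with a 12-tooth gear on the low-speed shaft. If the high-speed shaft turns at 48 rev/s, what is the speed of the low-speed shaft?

3 rev/s

chain 115/23 = 5 → 48/5 = 9.6 rev/s
belt 52/13 = 4 → 9.6/4 = 2.4 rev/s
gear mesh 12/15 = 0.8 → 2.4/0.8 = 3 rev/s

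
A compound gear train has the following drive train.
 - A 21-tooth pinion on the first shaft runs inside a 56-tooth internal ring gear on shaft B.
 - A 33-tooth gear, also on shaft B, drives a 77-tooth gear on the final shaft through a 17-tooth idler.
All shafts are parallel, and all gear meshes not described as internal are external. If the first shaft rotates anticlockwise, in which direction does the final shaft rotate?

anticlockwise

the first shaft → shaft B: internal mesh, same direction → CCW.
shaft B → the final shaft: driver → idler → driven is 2 external meshes, 2 reversals → CCW.
2 reversals in total — an even number — so the final shaft turns the same way as the first shaft.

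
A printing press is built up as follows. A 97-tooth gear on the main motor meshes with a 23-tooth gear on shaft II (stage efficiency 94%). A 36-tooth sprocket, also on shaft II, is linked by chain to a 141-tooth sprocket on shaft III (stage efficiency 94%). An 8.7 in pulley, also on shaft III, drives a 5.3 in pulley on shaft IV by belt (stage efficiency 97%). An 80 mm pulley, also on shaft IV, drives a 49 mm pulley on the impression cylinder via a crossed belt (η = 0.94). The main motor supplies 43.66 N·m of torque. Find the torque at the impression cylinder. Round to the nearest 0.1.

Gear mesh: ratio = 23/97 = 0.23711; torque at shaft II = 43.66 × 0.23711 × 0.94 = 9.7312 N·m.
Chain: ratio = 141/36 = 3.9167; torque at shaft III = 9.7312 × 3.9167 × 0.94 = 35.827 N·m.
Belt: ratio = 5.3/8.7 = 0.6092; torque at shaft IV = 35.827 × 0.6092 × 0.97 = 21.171 N·m.
Belt: ratio = 49/80 = 0.6125; torque at the impression cylinder = 21.171 × 0.6125 × 0.94 = 12.189 N·m.

12.2 N·m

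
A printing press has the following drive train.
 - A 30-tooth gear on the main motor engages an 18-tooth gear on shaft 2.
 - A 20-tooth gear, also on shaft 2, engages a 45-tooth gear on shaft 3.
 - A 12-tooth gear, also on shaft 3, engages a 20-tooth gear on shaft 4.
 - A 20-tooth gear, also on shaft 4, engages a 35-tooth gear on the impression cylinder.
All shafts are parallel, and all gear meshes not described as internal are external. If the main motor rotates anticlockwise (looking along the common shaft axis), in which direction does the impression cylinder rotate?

anticlockwise

the main motor → shaft 2: external mesh, 1 reversal → CW.
shaft 2 → shaft 3: external mesh, 1 reversal → CCW.
shaft 3 → shaft 4: external mesh, 1 reversal → CW.
shaft 4 → the impression cylinder: external mesh, 1 reversal → CCW.
4 reversals in total — an even number — so the impression cylinder turns the same way as the main motor.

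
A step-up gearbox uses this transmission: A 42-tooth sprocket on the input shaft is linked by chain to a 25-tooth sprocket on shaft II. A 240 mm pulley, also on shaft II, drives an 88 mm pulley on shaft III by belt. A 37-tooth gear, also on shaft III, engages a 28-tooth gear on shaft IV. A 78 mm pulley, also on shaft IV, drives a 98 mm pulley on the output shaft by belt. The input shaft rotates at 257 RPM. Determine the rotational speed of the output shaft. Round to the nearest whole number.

chain 25/42 = 0.59524 → 257/0.59524 = 431.76 RPM
belt 88/240 = 0.36667 → 431.76/0.36667 = 1177.5 RPM
gear mesh 28/37 = 0.75676 → 1177.5/0.75676 = 1556 RPM
belt 98/78 = 1.2564 → 1556/1.2564 = 1238.5 RPM

1238 RPM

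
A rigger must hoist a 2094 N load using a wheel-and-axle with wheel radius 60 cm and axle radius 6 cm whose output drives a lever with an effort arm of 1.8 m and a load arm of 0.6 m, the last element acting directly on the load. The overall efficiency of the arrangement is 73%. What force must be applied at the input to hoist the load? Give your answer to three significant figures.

Wheel-and-axle MA = R/r = 60/6 = 10.
Lever MA = effort arm / load arm = 1.8/0.6 = 3.
Combined ideal MA = 10 × 3 = 30.
Actual MA = 30 × 0.73 = 21.9.
Effort = load / actual MA = 2094 / 21.9 = 95.616 N.

95.6 N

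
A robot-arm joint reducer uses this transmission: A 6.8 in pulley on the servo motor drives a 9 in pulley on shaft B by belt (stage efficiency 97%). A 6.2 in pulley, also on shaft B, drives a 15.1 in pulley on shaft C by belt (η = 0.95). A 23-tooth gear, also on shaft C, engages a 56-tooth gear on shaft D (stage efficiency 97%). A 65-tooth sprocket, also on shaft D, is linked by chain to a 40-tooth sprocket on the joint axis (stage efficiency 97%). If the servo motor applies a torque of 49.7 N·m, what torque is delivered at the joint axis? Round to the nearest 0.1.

208.1 N·m

After the belt (9/6.8): 49.7 × 1.3235 × 0.97 = 63.806 N·m
After the belt (15.1/6.2): 63.806 × 2.4355 × 0.95 = 147.63 N·m
After the gear mesh (56/23): 147.63 × 2.4348 × 0.97 = 348.66 N·m
After the chain (40/65): 348.66 × 0.61538 × 0.97 = 208.12 N·m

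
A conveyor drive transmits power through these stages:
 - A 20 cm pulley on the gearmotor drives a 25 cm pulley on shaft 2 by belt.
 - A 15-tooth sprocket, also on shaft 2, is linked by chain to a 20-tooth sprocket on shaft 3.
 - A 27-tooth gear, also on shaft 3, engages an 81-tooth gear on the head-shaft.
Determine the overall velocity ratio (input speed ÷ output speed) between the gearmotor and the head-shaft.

5

Each stage contributes driven/driver: belt 25/20 = 1.25, chain 20/15 = 1.3333, gear mesh 81/27 = 3.
Overall: 1.25 × 1.3333 × 3 = 5.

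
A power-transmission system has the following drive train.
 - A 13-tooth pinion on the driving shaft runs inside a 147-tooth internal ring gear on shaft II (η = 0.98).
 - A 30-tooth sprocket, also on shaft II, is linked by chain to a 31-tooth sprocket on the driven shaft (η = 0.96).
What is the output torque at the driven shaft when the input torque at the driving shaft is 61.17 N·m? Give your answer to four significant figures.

672.4 N·m

After the internal gear (147/13): 61.17 × 11.308 × 0.98 = 677.86 N·m
After the chain (31/30): 677.86 × 1.0333 × 0.96 = 672.43 N·m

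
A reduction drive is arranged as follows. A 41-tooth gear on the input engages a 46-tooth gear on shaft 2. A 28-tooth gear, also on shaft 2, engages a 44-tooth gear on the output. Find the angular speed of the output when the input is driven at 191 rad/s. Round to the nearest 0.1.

108.3 rad/s

gear mesh 46/41 = 1.122 → 191/1.122 = 170.24 rad/s
gear mesh 44/28 = 1.5714 → 170.24/1.5714 = 108.33 rad/s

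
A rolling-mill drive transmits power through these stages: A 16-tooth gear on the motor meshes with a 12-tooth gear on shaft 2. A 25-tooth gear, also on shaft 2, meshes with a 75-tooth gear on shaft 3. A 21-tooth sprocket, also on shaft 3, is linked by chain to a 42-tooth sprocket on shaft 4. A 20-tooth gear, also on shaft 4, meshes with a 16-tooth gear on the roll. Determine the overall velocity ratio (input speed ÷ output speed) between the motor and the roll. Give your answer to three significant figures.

Each stage contributes driven/driver: gear mesh 12/16 = 0.75, gear mesh 75/25 = 3, chain 42/21 = 2, gear mesh 16/20 = 0.8.
Overall: 0.75 × 3 × 2 × 0.8 = 3.6.

3.60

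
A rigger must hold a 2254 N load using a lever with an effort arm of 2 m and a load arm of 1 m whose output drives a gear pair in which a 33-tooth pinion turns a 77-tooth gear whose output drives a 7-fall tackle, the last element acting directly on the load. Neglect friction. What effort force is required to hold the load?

Lever MA = effort arm / load arm = 2/1 = 2.
Gear pair MA = 77/33 = 2.3333.
Block-and-tackle MA = number of supporting rope parts = 7.
Combined ideal MA = 2 × 2.3333 × 7 = 32.667.
Effort = load / MA = 2254 / 32.667 = 69 N.

69 N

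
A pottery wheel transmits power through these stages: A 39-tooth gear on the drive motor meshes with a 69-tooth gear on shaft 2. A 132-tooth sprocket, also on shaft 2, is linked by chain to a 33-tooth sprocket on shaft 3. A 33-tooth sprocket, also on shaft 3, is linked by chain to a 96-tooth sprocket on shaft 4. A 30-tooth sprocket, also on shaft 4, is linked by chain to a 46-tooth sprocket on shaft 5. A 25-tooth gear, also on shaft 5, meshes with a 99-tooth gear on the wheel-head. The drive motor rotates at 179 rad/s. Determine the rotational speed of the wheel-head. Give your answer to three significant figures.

22.9 rad/s

the drive motor → shaft 2 (gear mesh, 69/39): 179 ÷ 1.7692 = 101.17 rad/s
shaft 2 → shaft 3 (chain, 33/132): 101.17 ÷ 0.25 = 404.7 rad/s
shaft 3 → shaft 4 (chain, 96/33): 404.7 ÷ 2.9091 = 139.11 rad/s
shaft 4 → shaft 5 (chain, 46/30): 139.11 ÷ 1.5333 = 90.727 rad/s
shaft 5 → the wheel-head (gear mesh, 99/25): 90.727 ÷ 3.96 = 22.911 rad/s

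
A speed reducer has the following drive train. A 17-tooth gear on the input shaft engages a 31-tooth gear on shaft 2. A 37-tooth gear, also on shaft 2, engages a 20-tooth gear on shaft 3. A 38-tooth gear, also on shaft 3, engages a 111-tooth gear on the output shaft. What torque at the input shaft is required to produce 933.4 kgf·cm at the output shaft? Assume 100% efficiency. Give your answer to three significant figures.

324 kgf·cm

Overall ratio R = 1.8235 × 0.54054 × 2.9211 = 2.8793.
Input torque = output torque / R = 933.4 / 2.8793 = 324.18 kgf·cm.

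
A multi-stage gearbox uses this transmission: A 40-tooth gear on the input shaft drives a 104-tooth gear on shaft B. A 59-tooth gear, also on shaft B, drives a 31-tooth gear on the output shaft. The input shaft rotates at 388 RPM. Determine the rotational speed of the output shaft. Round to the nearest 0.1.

284.0 RPM

Gear mesh: ratio = 104/40 = 2.6, so shaft B turns at 388 / 2.6 = 149.23 RPM.
Gear mesh: ratio = 31/59 = 0.52542, so the output shaft turns at 149.23 / 0.52542 = 284.02 RPM.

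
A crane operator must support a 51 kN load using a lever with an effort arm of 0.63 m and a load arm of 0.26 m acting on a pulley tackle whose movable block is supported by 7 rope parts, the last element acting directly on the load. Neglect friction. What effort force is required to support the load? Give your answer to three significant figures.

3.01 kN

Lever MA = effort arm / load arm = 0.63/0.26 = 2.4231.
Block-and-tackle MA = number of supporting rope parts = 7.
Combined ideal MA = 2.4231 × 7 = 16.962.
Effort = load / MA = 51 / 16.962 = 3.0068 kN.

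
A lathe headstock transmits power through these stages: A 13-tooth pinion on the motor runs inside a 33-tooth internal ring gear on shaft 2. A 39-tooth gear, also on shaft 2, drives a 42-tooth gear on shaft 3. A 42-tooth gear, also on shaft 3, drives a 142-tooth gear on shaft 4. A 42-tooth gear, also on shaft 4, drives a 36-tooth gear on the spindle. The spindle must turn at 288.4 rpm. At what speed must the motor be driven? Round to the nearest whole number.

Overall ratio R = 2.5385 × 1.0769 × 3.381 × 0.85714 = 7.9222.
Required input speed = output speed × R = 288.4 × 7.9222 = 2284.8 rpm.

2285 rpm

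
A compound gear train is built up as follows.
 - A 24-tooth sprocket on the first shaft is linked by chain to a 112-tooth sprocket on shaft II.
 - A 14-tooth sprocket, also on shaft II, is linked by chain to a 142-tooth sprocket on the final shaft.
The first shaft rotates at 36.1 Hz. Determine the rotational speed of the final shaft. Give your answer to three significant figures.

chain 112/24 = 4.6667 → 36.1/4.6667 = 7.7357 Hz
chain 142/14 = 10.143 → 7.7357/10.143 = 0.76268 Hz

0.763 Hz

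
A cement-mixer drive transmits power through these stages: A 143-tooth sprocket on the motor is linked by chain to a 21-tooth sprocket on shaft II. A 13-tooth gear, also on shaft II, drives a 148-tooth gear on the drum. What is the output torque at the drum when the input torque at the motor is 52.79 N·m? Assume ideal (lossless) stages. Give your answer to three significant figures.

Chain: ratio = 21/143 = 0.14685; torque at shaft II = 52.79 × 0.14685 = 7.7524 N·m.
Gear mesh: ratio = 148/13 = 11.385; torque at the drum = 7.7524 × 11.385 = 88.258 N·m.

88.3 N·m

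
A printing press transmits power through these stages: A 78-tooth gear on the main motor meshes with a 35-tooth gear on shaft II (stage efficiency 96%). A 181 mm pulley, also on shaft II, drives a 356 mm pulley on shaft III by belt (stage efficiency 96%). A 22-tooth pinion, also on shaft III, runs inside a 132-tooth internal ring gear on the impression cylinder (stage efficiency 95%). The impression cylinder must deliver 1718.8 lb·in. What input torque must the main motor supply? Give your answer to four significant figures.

Overall ratio R = 0.44872 × 1.9669 × 6 = 5.2954; overall efficiency η = 0.96 × 0.96 × 0.95 = 0.8755.
Input torque = output torque / (R × η) = 1718.8 / (5.2954 × 0.8755) = 370.73 lb·in.

370.7 lb·in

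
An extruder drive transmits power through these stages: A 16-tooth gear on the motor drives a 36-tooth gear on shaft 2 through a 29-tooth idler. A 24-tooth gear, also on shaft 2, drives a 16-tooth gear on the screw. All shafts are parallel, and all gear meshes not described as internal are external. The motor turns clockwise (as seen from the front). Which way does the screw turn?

the motor → shaft 2: driver → idler → driven is 2 external meshes, 2 reversals → CW.
shaft 2 → the screw: external mesh, 1 reversal → CCW.
3 reversals in total — an odd number — so the screw turns opposite to the motor.

anticlockwise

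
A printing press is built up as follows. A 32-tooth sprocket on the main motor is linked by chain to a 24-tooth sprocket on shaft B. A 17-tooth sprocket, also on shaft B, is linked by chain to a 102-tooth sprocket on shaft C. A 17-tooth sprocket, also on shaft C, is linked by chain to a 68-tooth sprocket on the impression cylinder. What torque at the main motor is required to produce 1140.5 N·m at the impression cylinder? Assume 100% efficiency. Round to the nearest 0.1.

Overall ratio R = 0.75 × 6 × 4 = 18.
Input torque = output torque / R = 1140.5 / 18 = 63.361 N·m.

63.4 N·m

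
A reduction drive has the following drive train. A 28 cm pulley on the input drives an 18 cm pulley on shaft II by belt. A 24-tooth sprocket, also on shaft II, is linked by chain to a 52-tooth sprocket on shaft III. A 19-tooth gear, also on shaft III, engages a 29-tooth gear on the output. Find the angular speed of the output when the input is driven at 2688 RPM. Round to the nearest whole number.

1264 RPM

the input → shaft II (belt, 18/28): 2688 ÷ 0.64286 = 4181.3 RPM
shaft II → shaft III (chain, 52/24): 4181.3 ÷ 2.1667 = 1929.8 RPM
shaft III → the output (gear mesh, 29/19): 1929.8 ÷ 1.5263 = 1264.4 RPM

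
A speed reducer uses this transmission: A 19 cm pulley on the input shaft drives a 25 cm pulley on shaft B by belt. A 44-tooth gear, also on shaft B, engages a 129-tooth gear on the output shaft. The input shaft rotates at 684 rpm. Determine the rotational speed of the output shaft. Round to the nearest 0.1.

177.3 rpm

the input shaft → shaft B (belt, 25/19): 684 ÷ 1.3158 = 519.84 rpm
shaft B → the output shaft (gear mesh, 129/44): 519.84 ÷ 2.9318 = 177.31 rpm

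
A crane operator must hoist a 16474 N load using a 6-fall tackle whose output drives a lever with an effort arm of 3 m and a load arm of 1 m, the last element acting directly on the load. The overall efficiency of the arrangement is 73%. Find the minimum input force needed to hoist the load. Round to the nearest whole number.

Block-and-tackle MA = number of supporting rope parts = 6.
Lever MA = effort arm / load arm = 3/1 = 3.
Combined ideal MA = 6 × 3 = 18.
Actual MA = 18 × 0.73 = 13.14.
Effort = load / actual MA = 16474 / 13.14 = 1253.7 N.

1254 N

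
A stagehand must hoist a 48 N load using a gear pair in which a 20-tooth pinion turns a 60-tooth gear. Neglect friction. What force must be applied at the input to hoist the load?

Gear pair MA = 60/20 = 3.
Effort = load / MA = 48 / 3 = 16 N.

16 N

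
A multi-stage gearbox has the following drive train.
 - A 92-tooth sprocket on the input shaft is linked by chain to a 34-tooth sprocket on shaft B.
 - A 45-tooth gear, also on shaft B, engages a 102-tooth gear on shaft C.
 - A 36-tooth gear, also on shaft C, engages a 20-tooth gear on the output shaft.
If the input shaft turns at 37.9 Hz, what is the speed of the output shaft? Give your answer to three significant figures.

81.4 Hz

chain 34/92 = 0.36957 → 37.9/0.36957 = 102.55 Hz
gear mesh 102/45 = 2.2667 → 102.55/2.2667 = 45.244 Hz
gear mesh 20/36 = 0.55556 → 45.244/0.55556 = 81.439 Hz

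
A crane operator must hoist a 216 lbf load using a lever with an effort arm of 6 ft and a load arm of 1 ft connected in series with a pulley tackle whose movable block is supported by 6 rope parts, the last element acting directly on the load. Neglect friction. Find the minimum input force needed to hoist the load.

Lever MA = effort arm / load arm = 6/1 = 6.
Block-and-tackle MA = number of supporting rope parts = 6.
Combined ideal MA = 6 × 6 = 36.
Effort = load / MA = 216 / 36 = 6 lbf.

6 lbf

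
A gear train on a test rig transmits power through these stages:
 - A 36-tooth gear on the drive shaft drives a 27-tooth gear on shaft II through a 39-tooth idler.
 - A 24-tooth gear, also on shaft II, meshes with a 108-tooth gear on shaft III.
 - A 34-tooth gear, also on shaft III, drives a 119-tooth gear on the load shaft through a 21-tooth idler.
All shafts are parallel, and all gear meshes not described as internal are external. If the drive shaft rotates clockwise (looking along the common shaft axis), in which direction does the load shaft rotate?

anticlockwise

the drive shaft → shaft II: driver → idler → driven is 2 external meshes, 2 reversals → CW.
shaft II → shaft III: external mesh, 1 reversal → CCW.
shaft III → the load shaft: driver → idler → driven is 2 external meshes, 2 reversals → CCW.
5 reversals in total — an odd number — so the load shaft turns opposite to the drive shaft.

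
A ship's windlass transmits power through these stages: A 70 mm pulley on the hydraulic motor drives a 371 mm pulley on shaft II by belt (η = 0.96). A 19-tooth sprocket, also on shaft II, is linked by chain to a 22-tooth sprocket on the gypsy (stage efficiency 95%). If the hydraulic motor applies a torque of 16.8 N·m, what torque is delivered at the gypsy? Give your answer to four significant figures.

94.03 N·m

Belt: ratio = 371/70 = 5.3; torque at shaft II = 16.8 × 5.3 × 0.96 = 85.478 N·m.
Chain: ratio = 22/19 = 1.1579; torque at the gypsy = 85.478 × 1.1579 × 0.95 = 94.026 N·m.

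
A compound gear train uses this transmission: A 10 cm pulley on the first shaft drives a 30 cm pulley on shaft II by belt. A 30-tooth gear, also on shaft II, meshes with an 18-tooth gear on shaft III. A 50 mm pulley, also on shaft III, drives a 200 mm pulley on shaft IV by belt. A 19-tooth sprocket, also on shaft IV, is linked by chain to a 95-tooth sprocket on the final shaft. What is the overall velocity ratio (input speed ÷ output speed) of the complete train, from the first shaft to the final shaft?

36

Each stage contributes driven/driver: belt 30/10 = 3, gear mesh 18/30 = 0.6, belt 200/50 = 4, chain 95/19 = 5.
Overall: 3 × 0.6 × 4 × 5 = 36.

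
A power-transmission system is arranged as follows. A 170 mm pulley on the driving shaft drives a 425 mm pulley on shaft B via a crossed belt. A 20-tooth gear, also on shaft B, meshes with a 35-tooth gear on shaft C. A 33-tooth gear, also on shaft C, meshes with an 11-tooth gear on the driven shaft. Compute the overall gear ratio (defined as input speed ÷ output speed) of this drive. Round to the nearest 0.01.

Each stage contributes driven/driver: belt 425/170 = 2.5, gear mesh 35/20 = 1.75, gear mesh 11/33 = 0.33333.
Overall: 2.5 × 1.75 × 0.33333 = 1.4583.

1.46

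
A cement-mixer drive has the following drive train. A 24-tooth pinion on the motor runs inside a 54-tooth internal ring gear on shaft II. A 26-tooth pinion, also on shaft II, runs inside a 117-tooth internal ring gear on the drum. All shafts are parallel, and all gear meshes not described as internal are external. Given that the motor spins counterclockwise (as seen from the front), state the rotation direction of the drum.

the motor → shaft II: internal mesh, same direction → CCW.
shaft II → the drum: internal mesh, same direction → CCW.
0 reversals in total — an even number — so the drum turns the same way as the motor.

counterclockwise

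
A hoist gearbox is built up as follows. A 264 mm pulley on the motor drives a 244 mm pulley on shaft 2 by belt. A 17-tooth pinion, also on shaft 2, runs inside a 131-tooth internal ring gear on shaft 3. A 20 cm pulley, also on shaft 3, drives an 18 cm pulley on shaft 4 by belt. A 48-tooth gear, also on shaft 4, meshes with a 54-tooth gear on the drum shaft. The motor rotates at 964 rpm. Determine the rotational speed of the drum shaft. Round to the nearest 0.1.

133.7 rpm

Belt: ratio = 244/264 = 0.92424, so shaft 2 turns at 964 / 0.92424 = 1043 rpm.
Internal gear: ratio = 131/17 = 7.7059, so shaft 3 turns at 1043 / 7.7059 = 135.35 rpm.
Belt: ratio = 18/20 = 0.9, so shaft 4 turns at 135.35 / 0.9 = 150.39 rpm.
Gear mesh: ratio = 54/48 = 1.125, so the drum shaft turns at 150.39 / 1.125 = 133.68 rpm.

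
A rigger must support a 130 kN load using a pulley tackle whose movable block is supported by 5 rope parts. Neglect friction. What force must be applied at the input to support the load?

26 kN

Block-and-tackle MA = number of supporting rope parts = 5.
Effort = load / MA = 130 / 5 = 26 kN.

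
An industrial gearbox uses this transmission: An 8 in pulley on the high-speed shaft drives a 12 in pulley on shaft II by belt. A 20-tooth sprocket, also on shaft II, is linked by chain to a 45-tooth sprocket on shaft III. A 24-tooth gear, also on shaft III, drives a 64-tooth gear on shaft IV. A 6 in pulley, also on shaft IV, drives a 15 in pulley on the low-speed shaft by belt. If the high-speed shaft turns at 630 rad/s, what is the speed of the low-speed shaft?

28 rad/s

belt 12/8 = 1.5 → 630/1.5 = 420 rad/s
chain 45/20 = 2.25 → 420/2.25 = 186.67 rad/s
gear mesh 64/24 = 2.6667 → 186.67/2.6667 = 70 rad/s
belt 15/6 = 2.5 → 70/2.5 = 28 rad/s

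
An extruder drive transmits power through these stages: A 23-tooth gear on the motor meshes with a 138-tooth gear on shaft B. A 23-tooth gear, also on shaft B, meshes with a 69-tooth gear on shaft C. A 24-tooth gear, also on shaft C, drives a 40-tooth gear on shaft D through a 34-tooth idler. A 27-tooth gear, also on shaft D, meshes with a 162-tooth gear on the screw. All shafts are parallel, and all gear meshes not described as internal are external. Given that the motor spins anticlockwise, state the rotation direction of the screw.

clockwise

the motor → shaft B: external mesh, 1 reversal → CW.
shaft B → shaft C: external mesh, 1 reversal → CCW.
shaft C → shaft D: driver → idler → driven is 2 external meshes, 2 reversals → CCW.
shaft D → the screw: external mesh, 1 reversal → CW.
5 reversals in total — an odd number — so the screw turns opposite to the motor.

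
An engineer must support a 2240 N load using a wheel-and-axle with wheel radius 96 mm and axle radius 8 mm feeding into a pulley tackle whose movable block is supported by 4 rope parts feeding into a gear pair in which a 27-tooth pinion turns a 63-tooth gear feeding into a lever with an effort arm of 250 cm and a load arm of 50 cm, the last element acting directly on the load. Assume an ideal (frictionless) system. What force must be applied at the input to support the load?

Wheel-and-axle MA = R/r = 96/8 = 12.
Block-and-tackle MA = number of supporting rope parts = 4.
Gear pair MA = 63/27 = 2.3333.
Lever MA = effort arm / load arm = 250/50 = 5.
Combined ideal MA = 12 × 4 × 2.3333 × 5 = 560.
Effort = load / MA = 2240 / 560 = 4 N.

4 N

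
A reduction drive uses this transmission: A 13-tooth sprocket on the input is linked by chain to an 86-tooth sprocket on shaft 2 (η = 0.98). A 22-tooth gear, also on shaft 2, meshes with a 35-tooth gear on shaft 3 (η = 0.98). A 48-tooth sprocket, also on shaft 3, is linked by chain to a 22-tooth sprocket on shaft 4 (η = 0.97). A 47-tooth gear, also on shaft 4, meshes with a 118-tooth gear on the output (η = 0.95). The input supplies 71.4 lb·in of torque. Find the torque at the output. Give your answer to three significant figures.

765 lb·in

After the chain (86/13): 71.4 × 6.6154 × 0.98 = 462.89 lb·in
After the gear mesh (35/22): 462.89 × 1.5909 × 0.98 = 721.69 lb·in
After the chain (22/48): 721.69 × 0.45833 × 0.97 = 320.85 lb·in
After the gear mesh (118/47): 320.85 × 2.5106 × 0.95 = 765.26 lb·in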